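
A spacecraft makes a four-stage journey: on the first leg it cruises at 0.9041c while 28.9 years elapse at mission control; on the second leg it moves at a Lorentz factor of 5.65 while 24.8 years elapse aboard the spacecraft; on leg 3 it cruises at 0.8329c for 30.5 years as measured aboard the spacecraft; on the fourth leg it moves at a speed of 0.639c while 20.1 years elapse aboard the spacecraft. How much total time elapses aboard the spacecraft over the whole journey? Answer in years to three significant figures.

τ = 87.7 years

Leg 1: γ = 1/√(1 − 0.9041²) = 1/√0.1826 = 2.340; τ_1 = 28.9/2.340 = 12.35 years.
Leg 2: 24.8 years is already measured aboard the spacecraft.
Leg 3: 30.5 years is already measured aboard the spacecraft.
Leg 4: 20.1 years is already measured aboard the spacecraft.
Total: 12.35 + 24.80 + 30.50 + 20.10 years.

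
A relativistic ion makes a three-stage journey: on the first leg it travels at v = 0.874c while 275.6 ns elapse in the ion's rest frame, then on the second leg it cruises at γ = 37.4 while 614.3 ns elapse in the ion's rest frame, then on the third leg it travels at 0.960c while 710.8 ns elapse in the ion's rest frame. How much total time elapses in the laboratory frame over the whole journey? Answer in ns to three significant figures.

Δt = 2.61×10⁴ ns

Leg 1: γ = 1/√(1 − 0.874²) = 1/√0.2361 = 2.058; Δt_1 = 2.058 × 275.6 = 567.2 ns.
Leg 2: γ = 37.4; Δt_2 = 37.40 × 614.3 = 2.297×10⁴ ns.
Leg 3: γ = 1/√(1 − 0.960²) = 25/7 ≈ 3.571; Δt_3 = 3.571 × 710.8 = 2539 ns.
Total: 567.2 + 2.297×10⁴ + 2539 ns.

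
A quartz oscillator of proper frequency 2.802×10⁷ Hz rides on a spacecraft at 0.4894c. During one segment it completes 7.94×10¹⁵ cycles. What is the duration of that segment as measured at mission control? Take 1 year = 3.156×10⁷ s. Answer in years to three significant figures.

Δt = 10.3 years

γ = 1/√(1 − 0.4894²) = 1/√0.7605 = 1.147
Proper time for N cycles: τ = N/f = 7.94×10¹⁵/(2.802×10⁷) = 2.834×10⁸ s = 8.979 years.
Lab-frame duration Δt = γτ = 1.147 × 8.979 = 10.30 years.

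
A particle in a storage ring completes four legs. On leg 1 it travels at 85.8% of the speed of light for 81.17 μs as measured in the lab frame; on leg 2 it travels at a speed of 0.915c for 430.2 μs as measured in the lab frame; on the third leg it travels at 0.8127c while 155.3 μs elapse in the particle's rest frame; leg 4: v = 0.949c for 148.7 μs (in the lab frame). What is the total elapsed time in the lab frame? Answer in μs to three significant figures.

Leg 1: 81.17 μs is already measured in the lab frame.
Leg 2: 430.2 μs is already measured in the lab frame.
Leg 3: γ = 1/√(1 − 0.8127²) = 1/√0.3395 = 1.716; Δt_3 = 1.716 × 155.3 = 266.5 μs.
Leg 4: 148.7 μs is already measured in the lab frame.
Total: 81.17 + 430.2 + 266.5 + 148.7 μs.

Δt = 927 μs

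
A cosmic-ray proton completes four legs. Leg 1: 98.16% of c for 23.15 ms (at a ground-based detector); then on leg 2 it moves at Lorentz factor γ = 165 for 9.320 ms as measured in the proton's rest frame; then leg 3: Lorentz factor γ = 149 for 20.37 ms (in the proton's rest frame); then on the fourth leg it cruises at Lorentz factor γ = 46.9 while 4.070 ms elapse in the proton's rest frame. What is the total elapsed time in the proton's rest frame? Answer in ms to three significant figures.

Leg 1: β = 0.9816; γ = 1/√(1 − 0.9816²) = 1/√0.03646 = 5.237; τ_1 = 23.15/5.237 = 4.420 ms.
Leg 2: 9.320 ms is already measured in the proton's rest frame.
Leg 3: 20.37 ms is already measured in the proton's rest frame.
Leg 4: 4.070 ms is already measured in the proton's rest frame.
Total: 4.420 + 9.320 + 20.37 + 4.070 ms.

τ = 38.2 ms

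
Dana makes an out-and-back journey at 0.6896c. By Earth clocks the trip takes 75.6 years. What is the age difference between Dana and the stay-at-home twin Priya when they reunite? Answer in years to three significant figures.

Δt − τ = 20.9 years

γ = 1/√(1 − 0.6896²) = 1/√0.5245 = 1.381
Dana's elapsed proper time: τ = 75.6/1.381 = 54.75 years.
Age gap = Δt − τ = 75.6 − 54.75 years.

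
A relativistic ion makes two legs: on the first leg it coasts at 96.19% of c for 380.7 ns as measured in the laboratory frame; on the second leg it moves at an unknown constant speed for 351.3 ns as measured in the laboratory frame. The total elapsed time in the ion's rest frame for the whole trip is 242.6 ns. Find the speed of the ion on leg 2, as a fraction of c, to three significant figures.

β = 0.919

Leg 1: β = 0.9619; γ = 1/√(1 − 0.9619²) = 1/√0.07475 = 3.658; τ_1 = 380.7/3.658 = 104.1 ns.
Leg 2: speed unknown; τ_2 = 351.3/γ_2.
Total proper time: 104.1 + τ_2 = 242.6, so τ_2 = 242.6 − 104.1 = 138.5 ns.
γ_2 = 351.3/138.5 = 2.536; β = √(1 − 1/γ²) = √0.8445.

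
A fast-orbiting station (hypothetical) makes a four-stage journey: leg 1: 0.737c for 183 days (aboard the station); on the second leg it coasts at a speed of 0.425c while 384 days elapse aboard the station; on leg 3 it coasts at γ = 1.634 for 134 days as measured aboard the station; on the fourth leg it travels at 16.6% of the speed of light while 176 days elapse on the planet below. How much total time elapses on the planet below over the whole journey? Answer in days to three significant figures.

Δt = 1090 days

Leg 1: γ = 1/√(1 − 0.737²) = 1/√0.4568 = 1.480; Δt_1 = 1.480 × 183 = 270.8 days.
Leg 2: γ = 1/√(1 − 0.425²) = 1/√0.8194 = 1.105; Δt_2 = 1.105 × 384 = 424.2 days.
Leg 3: γ = 1.634; Δt_3 = 1.634 × 134 = 219.0 days.
Leg 4: 176 days is already measured on the planet below.
Total: 270.8 + 424.2 + 219.0 + 176.0 days.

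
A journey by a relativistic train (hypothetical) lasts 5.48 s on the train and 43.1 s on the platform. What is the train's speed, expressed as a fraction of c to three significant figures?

The proper time is measured on the train (both events occur at the train's location); Δt is measured on the platform. γ = Δt/τ = 43.1/5.48 = 7.865.
β = √(1 − 1/γ²) = √(1 − 0.01617) = √0.9838

v = 0.992c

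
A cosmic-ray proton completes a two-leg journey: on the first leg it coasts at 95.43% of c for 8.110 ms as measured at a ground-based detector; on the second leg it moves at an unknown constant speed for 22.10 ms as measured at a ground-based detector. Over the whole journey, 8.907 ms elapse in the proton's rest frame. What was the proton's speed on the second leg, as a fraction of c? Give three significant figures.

Leg 1: β = 0.9543; γ = 1/√(1 − 0.9543²) = 1/√0.08931 = 3.346; τ_1 = 8.110/3.346 = 2.424 ms.
Leg 2: speed unknown; τ_2 = 22.10/γ_2.
Total proper time: 2.424 + τ_2 = 8.907, so τ_2 = 8.907 − 2.424 = 6.483 ms.
γ_2 = 22.10/6.483 = 3.409; β = √(1 − 1/γ²) = √0.9139.

β = 0.956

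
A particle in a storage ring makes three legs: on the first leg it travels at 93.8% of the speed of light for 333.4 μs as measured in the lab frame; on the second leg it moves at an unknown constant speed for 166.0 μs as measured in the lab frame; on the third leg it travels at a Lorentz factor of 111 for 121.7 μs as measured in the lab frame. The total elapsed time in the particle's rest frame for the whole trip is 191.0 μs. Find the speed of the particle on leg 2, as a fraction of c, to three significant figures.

Leg 1: β = 0.938; γ = 1/√(1 − 0.938²) = 1/√0.1202 = 2.885; τ_1 = 333.4/2.885 = 115.6 μs.
Leg 2: speed unknown; τ_2 = 166.0/γ_2.
Leg 3: γ = 111; τ_3 = 121.7/111.0 = 1.096 μs.
Total proper time: 115.6 + τ_2 + 1.096 = 191.0, so τ_2 = 191.0 − 116.7 = 74.34 μs.
γ_2 = 166.0/74.34 = 2.233; β = √(1 − 1/γ²) = √0.7995.

β = 0.894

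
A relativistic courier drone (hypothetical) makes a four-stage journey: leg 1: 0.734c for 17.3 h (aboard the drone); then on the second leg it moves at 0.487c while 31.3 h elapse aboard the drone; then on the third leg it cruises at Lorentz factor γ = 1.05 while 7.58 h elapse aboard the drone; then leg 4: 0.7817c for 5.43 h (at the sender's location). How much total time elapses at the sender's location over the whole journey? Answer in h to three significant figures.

Δt = 74.7 h

Leg 1: γ = 1/√(1 − 0.734²) = 1/√0.4612 = 1.472; Δt_1 = 1.472 × 17.3 = 25.47 h.
Leg 2: γ = 1/√(1 − 0.487²) = 1/√0.7628 = 1.145; Δt_2 = 1.145 × 31.3 = 35.84 h.
Leg 3: γ = 1.05; Δt_3 = 1.050 × 7.58 = 7.959 h.
Leg 4: 5.43 h is already measured at the sender's location.
Total: 25.47 + 35.84 + 7.959 + 5.430 h.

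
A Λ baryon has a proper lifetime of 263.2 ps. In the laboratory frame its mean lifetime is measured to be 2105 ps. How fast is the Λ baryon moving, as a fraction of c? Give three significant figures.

γ = Δt/τ₀ = 2105/263.2 = 7.998
β = √(1 − 1/γ²) = √(1 − 0.01563) = √0.9844

v = 0.992c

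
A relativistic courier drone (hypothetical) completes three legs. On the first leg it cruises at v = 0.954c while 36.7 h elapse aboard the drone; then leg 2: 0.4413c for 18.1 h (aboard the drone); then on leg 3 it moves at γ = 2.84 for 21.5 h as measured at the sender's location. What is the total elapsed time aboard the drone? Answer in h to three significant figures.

τ = 62.4 h

Leg 1: 36.7 h is already measured aboard the drone.
Leg 2: 18.1 h is already measured aboard the drone.
Leg 3: γ = 2.84; τ_3 = 21.5/2.840 = 7.570 h.
Total: 36.70 + 18.10 + 7.570 h.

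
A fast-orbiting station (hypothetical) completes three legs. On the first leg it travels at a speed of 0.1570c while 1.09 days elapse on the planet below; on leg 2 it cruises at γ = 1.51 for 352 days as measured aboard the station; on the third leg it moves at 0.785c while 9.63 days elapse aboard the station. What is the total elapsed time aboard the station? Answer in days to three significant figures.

Leg 1: γ = 1/√(1 − 0.1570²) = 1/√0.9754 = 1.013; τ_1 = 1.09/1.013 = 1.076 days.
Leg 2: 352 days is already measured aboard the station.
Leg 3: 9.63 days is already measured aboard the station.
Total: 1.076 + 352.0 + 9.630 days.

τ = 363 days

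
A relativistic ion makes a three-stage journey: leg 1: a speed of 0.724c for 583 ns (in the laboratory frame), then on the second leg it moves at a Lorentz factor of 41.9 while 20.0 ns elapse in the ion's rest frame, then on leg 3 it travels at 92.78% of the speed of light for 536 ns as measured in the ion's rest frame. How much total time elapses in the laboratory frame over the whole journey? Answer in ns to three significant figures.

Leg 1: 583 ns is already measured in the laboratory frame.
Leg 2: γ = 41.9; Δt_2 = 41.90 × 20.0 = 838.0 ns.
Leg 3: β = 0.9278; γ = 1/√(1 − 0.9278²) = 1/√0.1392 = 2.680; Δt_3 = 2.680 × 536 = 1437 ns.
Total: 583.0 + 838.0 + 1437 ns.

Δt = 2860 ns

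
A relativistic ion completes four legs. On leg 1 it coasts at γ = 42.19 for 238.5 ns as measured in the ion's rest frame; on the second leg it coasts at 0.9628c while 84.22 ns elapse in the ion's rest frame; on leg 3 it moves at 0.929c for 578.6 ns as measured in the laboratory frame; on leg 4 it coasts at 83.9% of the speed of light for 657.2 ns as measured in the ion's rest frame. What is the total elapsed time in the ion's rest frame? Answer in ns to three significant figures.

Leg 1: 238.5 ns is already measured in the ion's rest frame.
Leg 2: 84.22 ns is already measured in the ion's rest frame.
Leg 3: γ = 1/√(1 − 0.929²) = 1/√0.1370 = 2.702; τ_3 = 578.6/2.702 = 214.1 ns.
Leg 4: 657.2 ns is already measured in the ion's rest frame.
Total: 238.5 + 84.22 + 214.1 + 657.2 ns.

τ = 1190 ns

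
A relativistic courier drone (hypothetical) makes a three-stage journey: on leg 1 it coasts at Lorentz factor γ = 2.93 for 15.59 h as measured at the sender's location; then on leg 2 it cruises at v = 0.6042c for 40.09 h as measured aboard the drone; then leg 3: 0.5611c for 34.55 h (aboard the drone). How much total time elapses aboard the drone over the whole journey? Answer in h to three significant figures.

τ = 80.0 h

Leg 1: γ = 2.93; τ_1 = 15.59/2.930 = 5.321 h.
Leg 2: 40.09 h is already measured aboard the drone.
Leg 3: 34.55 h is already measured aboard the drone.
Total: 5.321 + 40.09 + 34.55 h.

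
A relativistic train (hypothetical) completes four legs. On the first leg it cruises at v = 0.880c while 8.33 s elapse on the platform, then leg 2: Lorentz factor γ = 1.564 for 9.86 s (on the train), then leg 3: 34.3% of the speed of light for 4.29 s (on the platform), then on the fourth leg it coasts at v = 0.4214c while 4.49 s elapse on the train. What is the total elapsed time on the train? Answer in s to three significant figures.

τ = 22.3 s

Leg 1: γ = 1/√(1 − 0.880²) = 1/√0.2256 = 2.105; τ_1 = 8.33/2.105 = 3.957 s.
Leg 2: 9.86 s is already measured on the train.
Leg 3: β = 0.343; γ = 1/√(1 − 0.343²) = 1/√0.8824 = 1.065; τ_3 = 4.29/1.065 = 4.030 s.
Leg 4: 4.49 s is already measured on the train.
Total: 3.957 + 9.860 + 4.030 + 4.490 s.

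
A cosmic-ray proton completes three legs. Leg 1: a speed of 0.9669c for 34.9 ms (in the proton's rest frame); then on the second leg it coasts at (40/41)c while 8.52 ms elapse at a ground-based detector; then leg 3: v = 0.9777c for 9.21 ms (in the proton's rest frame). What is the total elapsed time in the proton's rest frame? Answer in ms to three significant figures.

Leg 1: 34.9 ms is already measured in the proton's rest frame.
Leg 2: γ = 1/√(1 − (40/41)²) = 41/9 ≈ 4.556; τ_2 = 8.52/4.556 = 1.870 ms.
Leg 3: 9.21 ms is already measured in the proton's rest frame.
Total: 34.90 + 1.870 + 9.210 ms.

τ = 46.0 ms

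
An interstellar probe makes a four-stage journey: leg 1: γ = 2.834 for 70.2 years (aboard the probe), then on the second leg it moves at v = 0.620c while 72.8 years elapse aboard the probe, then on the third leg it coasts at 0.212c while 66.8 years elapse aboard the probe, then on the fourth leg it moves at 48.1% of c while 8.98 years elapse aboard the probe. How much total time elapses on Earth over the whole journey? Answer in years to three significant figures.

Δt = 370 years

Leg 1: γ = 2.834; Δt_1 = 2.834 × 70.2 = 198.9 years.
Leg 2: γ = 1/√(1 − 0.620²) = 1/√0.6156 = 1.275; Δt_2 = 1.275 × 72.8 = 92.79 years.
Leg 3: γ = 1/√(1 − 0.212²) = 1/√0.9551 = 1.023; Δt_3 = 1.023 × 66.8 = 68.35 years.
Leg 4: β = 0.481; γ = 1/√(1 − 0.481²) = 1/√0.7686 = 1.141; Δt_4 = 1.141 × 8.98 = 10.24 years.
Total: 198.9 + 92.79 + 68.35 + 10.24 years.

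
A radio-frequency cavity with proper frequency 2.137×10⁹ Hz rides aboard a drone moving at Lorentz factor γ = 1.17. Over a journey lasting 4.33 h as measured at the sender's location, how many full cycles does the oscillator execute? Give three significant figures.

γ = 1.17
The oscillator's own cycle count is N = f × τ where τ is the proper time aboard the drone. τ = Δt/γ = 4.33/1.170 = 3.701 h = 1.332×10⁴ s.
N = 2.137×10⁹ × 1.332×10⁴ = 2.847×10¹³.

N = 2.85×10¹³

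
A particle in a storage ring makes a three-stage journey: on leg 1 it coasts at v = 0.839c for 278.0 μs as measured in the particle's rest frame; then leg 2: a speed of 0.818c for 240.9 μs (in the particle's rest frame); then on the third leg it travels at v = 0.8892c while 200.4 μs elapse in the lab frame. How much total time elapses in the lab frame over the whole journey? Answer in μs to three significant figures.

Δt = 1130 μs

Leg 1: γ = 1/√(1 − 0.839²) = 1/√0.2961 = 1.838; Δt_1 = 1.838 × 278.0 = 510.9 μs.
Leg 2: γ = 1/√(1 − 0.818²) = 1/√0.3309 = 1.738; Δt_2 = 1.738 × 240.9 = 418.8 μs.
Leg 3: 200.4 μs is already measured in the lab frame.
Total: 510.9 + 418.8 + 200.4 μs.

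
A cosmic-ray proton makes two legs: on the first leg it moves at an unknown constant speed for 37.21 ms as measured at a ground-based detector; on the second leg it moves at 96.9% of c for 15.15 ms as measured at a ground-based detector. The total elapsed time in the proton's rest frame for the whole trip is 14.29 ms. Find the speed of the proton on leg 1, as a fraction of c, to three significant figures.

Leg 1: speed unknown; τ_1 = 37.21/γ_1.
Leg 2: β = 0.969; γ = 1/√(1 − 0.969²) = 1/√0.06104 = 4.048; τ_2 = 15.15/4.048 = 3.743 ms.
Total proper time: τ_1 + 3.743 = 14.29, so τ_1 = 14.29 − 3.743 = 10.55 ms.
γ_1 = 37.21/10.55 = 3.528; β = √(1 − 1/γ²) = √0.9197.

β = 0.959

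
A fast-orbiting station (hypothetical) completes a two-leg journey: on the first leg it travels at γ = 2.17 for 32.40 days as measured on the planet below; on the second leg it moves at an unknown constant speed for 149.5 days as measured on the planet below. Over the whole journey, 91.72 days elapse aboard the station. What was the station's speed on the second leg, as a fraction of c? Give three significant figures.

Leg 1: γ = 2.17; τ_1 = 32.40/2.170 = 14.93 days.
Leg 2: speed unknown; τ_2 = 149.5/γ_2.
Total proper time: 14.93 + τ_2 = 91.72, so τ_2 = 91.72 − 14.93 = 76.79 days.
γ_2 = 149.5/76.79 = 1.947; β = √(1 − 1/γ²) = √0.7362.

β = 0.858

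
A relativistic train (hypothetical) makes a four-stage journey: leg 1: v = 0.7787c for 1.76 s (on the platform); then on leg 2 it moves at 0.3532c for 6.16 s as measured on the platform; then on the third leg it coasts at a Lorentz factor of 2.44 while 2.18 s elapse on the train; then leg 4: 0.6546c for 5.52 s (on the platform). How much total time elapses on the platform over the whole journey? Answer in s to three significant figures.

Δt = 18.8 s

Leg 1: 1.76 s is already measured on the platform.
Leg 2: 6.16 s is already measured on the platform.
Leg 3: γ = 2.44; Δt_3 = 2.440 × 2.18 = 5.319 s.
Leg 4: 5.52 s is already measured on the platform.
Total: 1.760 + 6.160 + 5.319 + 5.520 s.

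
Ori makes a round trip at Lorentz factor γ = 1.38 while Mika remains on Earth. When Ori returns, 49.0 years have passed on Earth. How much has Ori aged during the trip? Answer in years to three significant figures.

γ = 1.38
Ori's clock measures proper time along the trip: τ = Δt/γ = 49.0/1.380 years.

τ = 35.5 years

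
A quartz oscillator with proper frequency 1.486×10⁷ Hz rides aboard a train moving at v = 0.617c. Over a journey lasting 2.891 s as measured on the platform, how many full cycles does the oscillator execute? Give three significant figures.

N = 3.38×10⁷

γ = 1/√(1 − 0.617²) = 1/√0.6193 = 1.271
The oscillator's own cycle count is N = f × τ where τ is the proper time on the train. τ = Δt/γ = 2.891/1.271 = 2.275 s = 2.275×10⁰ s.
N = 1.486×10⁷ × 2.275×10⁰ = 3.381×10⁷.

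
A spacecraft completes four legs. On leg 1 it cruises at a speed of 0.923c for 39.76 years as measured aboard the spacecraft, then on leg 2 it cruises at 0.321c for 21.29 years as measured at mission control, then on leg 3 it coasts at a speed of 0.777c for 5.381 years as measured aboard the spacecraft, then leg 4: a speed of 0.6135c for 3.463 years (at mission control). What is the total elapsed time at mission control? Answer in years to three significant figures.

Leg 1: γ = 1/√(1 − 0.923²) = 1/√0.1481 = 2.599; Δt_1 = 2.599 × 39.76 = 103.3 years.
Leg 2: 21.29 years is already measured at mission control.
Leg 3: γ = 1/√(1 − 0.777²) = 1/√0.3963 = 1.589; Δt_3 = 1.589 × 5.381 = 8.548 years.
Leg 4: 3.463 years is already measured at mission control.
Total: 103.3 + 21.29 + 8.548 + 3.463 years.

Δt = 137 years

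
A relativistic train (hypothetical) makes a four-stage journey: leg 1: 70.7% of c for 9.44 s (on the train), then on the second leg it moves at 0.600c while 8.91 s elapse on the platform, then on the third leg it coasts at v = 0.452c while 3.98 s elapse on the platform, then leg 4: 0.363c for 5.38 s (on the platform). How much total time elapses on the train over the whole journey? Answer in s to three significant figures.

Leg 1: 9.44 s is already measured on the train.
Leg 2: γ = 1/√(1 − 0.600²) = 5/4 = 1.250; τ_2 = 8.91/1.250 = 7.128 s.
Leg 3: γ = 1/√(1 − 0.452²) = 1/√0.7957 = 1.121; τ_3 = 3.98/1.121 = 3.550 s.
Leg 4: γ = 1/√(1 − 0.363²) = 1/√0.8682 = 1.073; τ_4 = 5.38/1.073 = 5.013 s.
Total: 9.440 + 7.128 + 3.550 + 5.013 s.

τ = 25.1 s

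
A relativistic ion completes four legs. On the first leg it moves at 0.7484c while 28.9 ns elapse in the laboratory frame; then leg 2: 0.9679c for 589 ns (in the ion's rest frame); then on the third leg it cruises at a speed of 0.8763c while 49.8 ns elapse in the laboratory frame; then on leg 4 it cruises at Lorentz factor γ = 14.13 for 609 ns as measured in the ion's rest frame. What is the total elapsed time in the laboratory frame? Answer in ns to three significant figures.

Δt = 1.10×10⁴ ns

Leg 1: 28.9 ns is already measured in the laboratory frame.
Leg 2: γ = 1/√(1 − 0.9679²) = 1/√0.06317 = 3.979; Δt_2 = 3.979 × 589 = 2343 ns.
Leg 3: 49.8 ns is already measured in the laboratory frame.
Leg 4: γ = 14.13; Δt_4 = 14.13 × 609 = 8605 ns.
Total: 28.90 + 2343 + 49.80 + 8605 ns.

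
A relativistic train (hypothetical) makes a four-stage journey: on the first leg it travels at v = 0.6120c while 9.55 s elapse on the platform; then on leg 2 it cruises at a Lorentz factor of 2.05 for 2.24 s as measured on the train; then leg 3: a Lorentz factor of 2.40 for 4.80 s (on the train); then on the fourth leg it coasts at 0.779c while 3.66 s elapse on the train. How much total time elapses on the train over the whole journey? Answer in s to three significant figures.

τ = 18.3 s

Leg 1: γ = 1/√(1 − 0.6120²) = 1/√0.6255 = 1.264; τ_1 = 9.55/1.264 = 7.553 s.
Leg 2: 2.24 s is already measured on the train.
Leg 3: 4.80 s is already measured on the train.
Leg 4: 3.66 s is already measured on the train.
Total: 7.553 + 2.240 + 4.800 + 3.660 s.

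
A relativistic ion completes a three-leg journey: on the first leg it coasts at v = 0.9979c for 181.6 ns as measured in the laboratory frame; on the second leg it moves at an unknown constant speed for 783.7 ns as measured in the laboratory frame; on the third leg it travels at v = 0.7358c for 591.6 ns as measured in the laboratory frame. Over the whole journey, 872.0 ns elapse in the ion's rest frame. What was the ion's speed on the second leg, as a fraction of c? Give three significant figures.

β = 0.810

Leg 1: γ = 1/√(1 − 0.9979²) = 1/√0.004196 = 15.44; τ_1 = 181.6/15.44 = 11.76 ns.
Leg 2: speed unknown; τ_2 = 783.7/γ_2.
Leg 3: γ = 1/√(1 − 0.7358²) = 1/√0.4586 = 1.477; τ_3 = 591.6/1.477 = 400.6 ns.
Total proper time: 11.76 + τ_2 + 400.6 = 872.0, so τ_2 = 872.0 − 412.4 = 459.6 ns.
γ_2 = 783.7/459.6 = 1.705; β = √(1 − 1/γ²) = √0.6561.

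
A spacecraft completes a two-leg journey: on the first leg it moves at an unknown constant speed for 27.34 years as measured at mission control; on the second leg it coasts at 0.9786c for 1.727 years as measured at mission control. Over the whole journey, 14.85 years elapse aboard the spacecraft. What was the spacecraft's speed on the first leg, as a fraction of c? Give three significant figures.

Leg 1: speed unknown; τ_1 = 27.34/γ_1.
Leg 2: γ = 1/√(1 − 0.9786²) = 1/√0.04234 = 4.860; τ_2 = 1.727/4.860 = 0.3554 years.
Total proper time: τ_1 + 0.3554 = 14.85, so τ_1 = 14.85 − 0.3554 = 14.49 years.
γ_1 = 27.34/14.49 = 1.886; β = √(1 − 1/γ²) = √0.7189.

β = 0.848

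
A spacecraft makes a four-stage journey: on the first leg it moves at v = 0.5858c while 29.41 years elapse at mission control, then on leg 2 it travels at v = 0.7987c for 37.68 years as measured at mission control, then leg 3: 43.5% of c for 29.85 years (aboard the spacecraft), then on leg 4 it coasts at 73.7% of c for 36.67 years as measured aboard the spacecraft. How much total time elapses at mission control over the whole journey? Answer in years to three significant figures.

Δt = 154 years

Leg 1: 29.41 years is already measured at mission control.
Leg 2: 37.68 years is already measured at mission control.
Leg 3: β = 0.435; γ = 1/√(1 − 0.435²) = 1/√0.8108 = 1.111; Δt_3 = 1.111 × 29.85 = 33.15 years.
Leg 4: β = 0.737; γ = 1/√(1 − 0.737²) = 1/√0.4568 = 1.480; Δt_4 = 1.480 × 36.67 = 54.25 years.
Total: 29.41 + 37.68 + 33.15 + 54.25 years.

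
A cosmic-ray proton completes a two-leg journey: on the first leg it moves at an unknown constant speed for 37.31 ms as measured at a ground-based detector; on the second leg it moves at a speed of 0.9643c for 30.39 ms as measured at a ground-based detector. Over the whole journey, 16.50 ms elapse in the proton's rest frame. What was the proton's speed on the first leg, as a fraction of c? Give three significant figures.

Leg 1: speed unknown; τ_1 = 37.31/γ_1.
Leg 2: γ = 1/√(1 − 0.9643²) = 1/√0.07013 = 3.776; τ_2 = 30.39/3.776 = 8.048 ms.
Total proper time: τ_1 + 8.048 = 16.50, so τ_1 = 16.50 − 8.048 = 8.452 ms.
γ_1 = 37.31/8.452 = 4.414; β = √(1 − 1/γ²) = √0.9487.

β = 0.974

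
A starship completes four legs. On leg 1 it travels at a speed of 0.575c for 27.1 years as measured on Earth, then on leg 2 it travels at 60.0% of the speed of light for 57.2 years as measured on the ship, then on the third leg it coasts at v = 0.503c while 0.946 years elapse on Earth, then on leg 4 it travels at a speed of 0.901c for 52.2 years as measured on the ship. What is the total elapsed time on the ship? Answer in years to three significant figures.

τ = 132 years

Leg 1: γ = 1/√(1 − 0.575²) = 1/√0.6694 = 1.222; τ_1 = 27.1/1.222 = 22.17 years.
Leg 2: 57.2 years is already measured on the ship.
Leg 3: γ = 1/√(1 − 0.503²) = 1/√0.7470 = 1.157; τ_3 = 0.946/1.157 = 0.8176 years.
Leg 4: 52.2 years is already measured on the ship.
Total: 22.17 + 57.20 + 0.8176 + 52.20 years.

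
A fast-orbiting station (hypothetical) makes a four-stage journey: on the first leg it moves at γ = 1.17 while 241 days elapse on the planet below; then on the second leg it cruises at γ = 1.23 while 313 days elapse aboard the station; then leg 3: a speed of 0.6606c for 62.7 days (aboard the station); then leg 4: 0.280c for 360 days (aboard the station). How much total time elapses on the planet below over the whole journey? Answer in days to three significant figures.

Leg 1: 241 days is already measured on the planet below.
Leg 2: γ = 1.23; Δt_2 = 1.230 × 313 = 385.0 days.
Leg 3: γ = 1/√(1 − 0.6606²) = 1/√0.5636 = 1.332; Δt_3 = 1.332 × 62.7 = 83.52 days.
Leg 4: γ = 1/√(1 − 0.280²) = 25/24 ≈ 1.042; Δt_4 = 1.042 × 360 = 375.0 days.
Total: 241.0 + 385.0 + 83.52 + 375.0 days.

Δt = 1080 days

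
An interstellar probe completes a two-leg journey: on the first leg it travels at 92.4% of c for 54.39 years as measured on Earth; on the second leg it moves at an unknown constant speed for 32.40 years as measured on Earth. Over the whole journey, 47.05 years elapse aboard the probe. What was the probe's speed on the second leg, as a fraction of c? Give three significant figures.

Leg 1: β = 0.924; γ = 1/√(1 − 0.924²) = 1/√0.1462 = 2.615; τ_1 = 54.39/2.615 = 20.80 years.
Leg 2: speed unknown; τ_2 = 32.40/γ_2.
Total proper time: 20.80 + τ_2 = 47.05, so τ_2 = 47.05 − 20.80 = 26.25 years.
γ_2 = 32.40/26.25 = 1.234; β = √(1 − 1/γ²) = √0.3435.

β = 0.586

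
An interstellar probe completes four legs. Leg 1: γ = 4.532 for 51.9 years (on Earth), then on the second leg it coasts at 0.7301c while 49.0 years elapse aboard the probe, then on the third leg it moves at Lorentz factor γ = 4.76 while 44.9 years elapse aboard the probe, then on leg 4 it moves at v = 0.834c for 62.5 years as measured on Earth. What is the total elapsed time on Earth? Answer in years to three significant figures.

Leg 1: 51.9 years is already measured on Earth.
Leg 2: γ = 1/√(1 − 0.7301²) = 1/√0.4670 = 1.463; Δt_2 = 1.463 × 49.0 = 71.71 years.
Leg 3: γ = 4.76; Δt_3 = 4.760 × 44.9 = 213.7 years.
Leg 4: 62.5 years is already measured on Earth.
Total: 51.90 + 71.71 + 213.7 + 62.50 years.

Δt = 400 years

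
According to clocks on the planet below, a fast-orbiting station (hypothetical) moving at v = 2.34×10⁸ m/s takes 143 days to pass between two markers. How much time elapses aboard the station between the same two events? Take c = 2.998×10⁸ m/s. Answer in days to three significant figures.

τ = 89.4 days

β = 2.34×10⁸/2.998×10⁸ = 0.7805; γ = 1/√(1 − 0.7805²) = 1.600
The interval measured on the planet below is the dilated one; the clock aboard the station measures the proper time τ = Δt/γ = 143/1.600 days.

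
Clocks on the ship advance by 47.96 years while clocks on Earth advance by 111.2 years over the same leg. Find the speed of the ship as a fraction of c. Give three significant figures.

The proper time is measured on the ship (both events occur at the ship's location); Δt is measured on Earth. γ = Δt/τ = 111.2/47.96 = 2.319.
β = √(1 − 1/γ²) = √(1 − 0.1860) = √0.8140

β = 0.902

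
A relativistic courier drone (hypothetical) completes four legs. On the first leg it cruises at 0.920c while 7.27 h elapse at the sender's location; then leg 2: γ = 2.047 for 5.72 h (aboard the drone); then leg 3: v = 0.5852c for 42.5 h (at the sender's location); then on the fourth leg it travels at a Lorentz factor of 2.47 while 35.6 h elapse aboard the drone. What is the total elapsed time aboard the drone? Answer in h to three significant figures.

Leg 1: γ = 1/√(1 − 0.920²) = 1/√0.1536 = 2.552; τ_1 = 7.27/2.552 = 2.849 h.
Leg 2: 5.72 h is already measured aboard the drone.
Leg 3: γ = 1/√(1 − 0.5852²) = 1/√0.6575 = 1.233; τ_3 = 42.5/1.233 = 34.46 h.
Leg 4: 35.6 h is already measured aboard the drone.
Total: 2.849 + 5.720 + 34.46 + 35.60 h.

τ = 78.6 h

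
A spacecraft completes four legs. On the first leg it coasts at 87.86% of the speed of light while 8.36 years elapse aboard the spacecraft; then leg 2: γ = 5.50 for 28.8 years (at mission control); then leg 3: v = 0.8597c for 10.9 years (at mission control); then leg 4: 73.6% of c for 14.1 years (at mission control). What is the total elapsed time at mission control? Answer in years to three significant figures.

Leg 1: β = 0.8786; γ = 1/√(1 − 0.8786²) = 1/√0.2281 = 2.094; Δt_1 = 2.094 × 8.36 = 17.51 years.
Leg 2: 28.8 years is already measured at mission control.
Leg 3: 10.9 years is already measured at mission control.
Leg 4: 14.1 years is already measured at mission control.
Total: 17.51 + 28.80 + 10.90 + 14.10 years.

Δt = 71.3 years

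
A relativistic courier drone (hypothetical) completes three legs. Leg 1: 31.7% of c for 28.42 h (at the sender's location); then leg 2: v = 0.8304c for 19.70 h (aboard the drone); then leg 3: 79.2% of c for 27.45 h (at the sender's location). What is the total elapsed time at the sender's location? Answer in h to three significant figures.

Δt = 91.2 h

Leg 1: 28.42 h is already measured at the sender's location.
Leg 2: γ = 1/√(1 − 0.8304²) = 1/√0.3104 = 1.795; Δt_2 = 1.795 × 19.70 = 35.36 h.
Leg 3: 27.45 h is already measured at the sender's location.
Total: 28.42 + 35.36 + 27.45 h.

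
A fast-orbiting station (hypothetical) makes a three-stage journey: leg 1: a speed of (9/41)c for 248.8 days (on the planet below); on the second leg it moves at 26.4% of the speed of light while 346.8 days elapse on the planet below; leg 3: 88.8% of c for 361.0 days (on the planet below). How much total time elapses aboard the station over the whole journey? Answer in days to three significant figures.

Leg 1: γ = 1/√(1 − (9/41)²) = 41/40 = 1.025; τ_1 = 248.8/1.025 = 242.7 days.
Leg 2: β = 0.264; γ = 1/√(1 − 0.264²) = 1/√0.9303 = 1.037; τ_2 = 346.8/1.037 = 334.5 days.
Leg 3: β = 0.888; γ = 1/√(1 − 0.888²) = 1/√0.2115 = 2.175; τ_3 = 361.0/2.175 = 166.0 days.
Total: 242.7 + 334.5 + 166.0 days.

τ = 743 days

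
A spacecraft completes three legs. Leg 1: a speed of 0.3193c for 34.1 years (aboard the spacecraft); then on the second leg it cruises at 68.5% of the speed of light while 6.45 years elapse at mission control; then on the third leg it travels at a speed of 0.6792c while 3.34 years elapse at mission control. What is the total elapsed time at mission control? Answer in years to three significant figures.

Δt = 45.8 years

Leg 1: γ = 1/√(1 − 0.3193²) = 1/√0.8980 = 1.055; Δt_1 = 1.055 × 34.1 = 35.98 years.
Leg 2: 6.45 years is already measured at mission control.
Leg 3: 3.34 years is already measured at mission control.
Total: 35.98 + 6.450 + 3.340 years.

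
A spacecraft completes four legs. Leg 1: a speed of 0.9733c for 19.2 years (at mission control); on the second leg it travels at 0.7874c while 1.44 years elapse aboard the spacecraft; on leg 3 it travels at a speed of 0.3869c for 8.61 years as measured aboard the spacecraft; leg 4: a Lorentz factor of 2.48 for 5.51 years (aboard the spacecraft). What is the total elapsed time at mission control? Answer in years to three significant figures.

Δt = 44.5 years

Leg 1: 19.2 years is already measured at mission control.
Leg 2: γ = 1/√(1 − 0.7874²) = 1/√0.3800 = 1.622; Δt_2 = 1.622 × 1.44 = 2.336 years.
Leg 3: γ = 1/√(1 − 0.3869²) = 1/√0.8503 = 1.084; Δt_3 = 1.084 × 8.61 = 9.337 years.
Leg 4: γ = 2.48; Δt_4 = 2.480 × 5.51 = 13.66 years.
Total: 19.20 + 2.336 + 9.337 + 13.66 years.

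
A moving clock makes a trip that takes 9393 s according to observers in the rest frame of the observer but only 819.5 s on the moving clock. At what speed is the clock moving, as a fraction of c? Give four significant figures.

β = 0.9962

The proper time is measured on the moving clock (both events occur at the clock's location); Δt is measured in the rest frame of the observer. γ = Δt/τ = 9393/819.5 = 11.46.
β = √(1 − 1/γ²) = √(1 − 0.007612) = √0.9924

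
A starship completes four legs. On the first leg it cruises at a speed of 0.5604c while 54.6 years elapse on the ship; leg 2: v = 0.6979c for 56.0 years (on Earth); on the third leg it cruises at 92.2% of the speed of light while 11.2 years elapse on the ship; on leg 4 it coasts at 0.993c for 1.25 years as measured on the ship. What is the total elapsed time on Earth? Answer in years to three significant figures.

Δt = 161 years

Leg 1: γ = 1/√(1 − 0.5604²) = 1/√0.6860 = 1.207; Δt_1 = 1.207 × 54.6 = 65.92 years.
Leg 2: 56.0 years is already measured on Earth.
Leg 3: β = 0.922; γ = 1/√(1 − 0.922²) = 1/√0.1499 = 2.583; Δt_3 = 2.583 × 11.2 = 28.93 years.
Leg 4: γ = 1/√(1 − 0.993²) = 1/√0.01395 = 8.466; Δt_4 = 8.466 × 1.25 = 10.58 years.
Total: 65.92 + 56.00 + 28.93 + 10.58 years.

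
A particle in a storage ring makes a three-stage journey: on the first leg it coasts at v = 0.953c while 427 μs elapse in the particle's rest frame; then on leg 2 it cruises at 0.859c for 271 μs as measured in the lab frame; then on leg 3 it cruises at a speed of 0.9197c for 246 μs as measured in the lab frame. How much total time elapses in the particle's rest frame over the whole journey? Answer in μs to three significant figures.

τ = 662 μs

Leg 1: 427 μs is already measured in the particle's rest frame.
Leg 2: γ = 1/√(1 − 0.859²) = 1/√0.2621 = 1.953; τ_2 = 271/1.953 = 138.7 μs.
Leg 3: γ = 1/√(1 − 0.9197²) = 1/√0.1542 = 2.547; τ_3 = 246/2.547 = 96.58 μs.
Total: 427.0 + 138.7 + 96.58 μs.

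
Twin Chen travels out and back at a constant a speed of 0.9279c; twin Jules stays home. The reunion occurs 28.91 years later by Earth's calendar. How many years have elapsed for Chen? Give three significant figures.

γ = 1/√(1 − 0.9279²) = 1/√0.1390 = 2.682
Chen's clock measures proper time along the trip: τ = Δt/γ = 28.91/2.682 years.

τ = 10.8 years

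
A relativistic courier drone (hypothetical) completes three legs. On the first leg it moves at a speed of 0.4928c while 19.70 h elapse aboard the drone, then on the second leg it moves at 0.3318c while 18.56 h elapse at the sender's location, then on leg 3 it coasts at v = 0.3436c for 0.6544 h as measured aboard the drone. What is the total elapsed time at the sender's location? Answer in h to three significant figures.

Leg 1: γ = 1/√(1 − 0.4928²) = 1/√0.7571 = 1.149; Δt_1 = 1.149 × 19.70 = 22.64 h.
Leg 2: 18.56 h is already measured at the sender's location.
Leg 3: γ = 1/√(1 − 0.3436²) = 1/√0.8819 = 1.065; Δt_3 = 1.065 × 0.6544 = 0.6968 h.
Total: 22.64 + 18.56 + 0.6968 h.

Δt = 41.9 h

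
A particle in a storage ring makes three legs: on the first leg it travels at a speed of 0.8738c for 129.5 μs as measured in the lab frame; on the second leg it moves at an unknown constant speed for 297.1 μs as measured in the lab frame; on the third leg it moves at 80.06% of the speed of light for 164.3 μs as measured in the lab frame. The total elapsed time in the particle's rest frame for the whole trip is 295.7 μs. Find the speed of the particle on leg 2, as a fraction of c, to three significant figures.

Leg 1: γ = 1/√(1 − 0.8738²) = 1/√0.2365 = 2.056; τ_1 = 129.5/2.056 = 62.97 μs.
Leg 2: speed unknown; τ_2 = 297.1/γ_2.
Leg 3: β = 0.8006; γ = 1/√(1 − 0.8006²) = 1/√0.3590 = 1.669; τ_3 = 164.3/1.669 = 98.45 μs.
Total proper time: 62.97 + τ_2 + 98.45 = 295.7, so τ_2 = 295.7 − 161.4 = 134.3 μs.
γ_2 = 297.1/134.3 = 2.213; β = √(1 − 1/γ²) = √0.7957.

β = 0.892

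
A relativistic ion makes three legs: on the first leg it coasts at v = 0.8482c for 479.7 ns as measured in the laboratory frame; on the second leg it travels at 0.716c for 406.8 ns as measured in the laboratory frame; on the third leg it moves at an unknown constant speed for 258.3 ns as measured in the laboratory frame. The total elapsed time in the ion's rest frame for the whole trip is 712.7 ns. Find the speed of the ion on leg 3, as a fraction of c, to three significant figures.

Leg 1: γ = 1/√(1 − 0.8482²) = 1/√0.2806 = 1.888; τ_1 = 479.7/1.888 = 254.1 ns.
Leg 2: γ = 1/√(1 − 0.716²) = 1/√0.4873 = 1.432; τ_2 = 406.8/1.432 = 284.0 ns.
Leg 3: speed unknown; τ_3 = 258.3/γ_3.
Total proper time: 254.1 + 284.0 + τ_3 = 712.7, so τ_3 = 712.7 − 538.1 = 174.6 ns.
γ_3 = 258.3/174.6 = 1.479; β = √(1 − 1/γ²) = √0.5429.

β = 0.737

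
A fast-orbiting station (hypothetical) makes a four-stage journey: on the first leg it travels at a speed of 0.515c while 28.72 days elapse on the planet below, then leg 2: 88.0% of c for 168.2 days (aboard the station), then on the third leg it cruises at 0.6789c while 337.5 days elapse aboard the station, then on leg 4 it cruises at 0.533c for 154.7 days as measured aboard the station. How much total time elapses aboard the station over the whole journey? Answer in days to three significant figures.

Leg 1: γ = 1/√(1 − 0.515²) = 1/√0.7348 = 1.167; τ_1 = 28.72/1.167 = 24.62 days.
Leg 2: 168.2 days is already measured aboard the station.
Leg 3: 337.5 days is already measured aboard the station.
Leg 4: 154.7 days is already measured aboard the station.
Total: 24.62 + 168.2 + 337.5 + 154.7 days.

τ = 685 days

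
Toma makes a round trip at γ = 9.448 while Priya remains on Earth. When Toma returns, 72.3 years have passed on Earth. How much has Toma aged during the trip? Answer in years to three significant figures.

τ = 7.65 years

γ = 9.448
Toma's clock measures proper time along the trip: τ = Δt/γ = 72.3/9.448 years.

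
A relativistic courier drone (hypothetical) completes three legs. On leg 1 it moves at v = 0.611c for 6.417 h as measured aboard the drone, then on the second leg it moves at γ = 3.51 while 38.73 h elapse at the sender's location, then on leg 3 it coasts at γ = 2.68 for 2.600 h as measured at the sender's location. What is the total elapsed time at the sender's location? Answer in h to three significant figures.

Leg 1: γ = 1/√(1 − 0.611²) = 1/√0.6267 = 1.263; Δt_1 = 1.263 × 6.417 = 8.106 h.
Leg 2: 38.73 h is already measured at the sender's location.
Leg 3: 2.600 h is already measured at the sender's location.
Total: 8.106 + 38.73 + 2.600 h.

Δt = 49.4 h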